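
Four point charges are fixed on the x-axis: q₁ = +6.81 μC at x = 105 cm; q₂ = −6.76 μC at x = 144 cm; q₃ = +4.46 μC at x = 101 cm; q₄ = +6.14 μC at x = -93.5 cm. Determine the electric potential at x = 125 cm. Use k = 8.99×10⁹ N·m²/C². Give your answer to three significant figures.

The total potential is the scalar sum of each charge's contribution, V = Σ kqᵢ/rᵢ.
Distances from the field point to each charge: r₁ = 0.200 m, r₂ = 0.190 m, r₃ = 0.240 m, r₄ = 2.19 m.
V = k[(6.81×10⁻⁶)/(0.200) + (-6.76×10⁻⁶)/(0.190) + (4.46×10⁻⁶)/(0.240) + (6.14×10⁻⁶)/(2.19)] = 1.79×10⁵ V.

1.79×10⁵ V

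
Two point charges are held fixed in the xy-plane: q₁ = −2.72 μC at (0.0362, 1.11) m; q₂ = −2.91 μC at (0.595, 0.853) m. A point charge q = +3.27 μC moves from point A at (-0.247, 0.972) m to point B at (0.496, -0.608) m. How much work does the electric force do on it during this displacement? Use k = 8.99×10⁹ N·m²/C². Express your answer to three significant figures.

-0.251 J

The work done by the electric force is W_field = −ΔU = −q(V_B − V_A) = q(V_A − V_B).
At A: distances to the source charges are 0.315 m, 0.850 m; V_A = Σ kqᵢ/rᵢ = -1.08×10⁵ V.
At B: distances to the source charges are 1.78 m, 1.46 m; V_B = Σ kqᵢ/rᵢ = -3.16×10⁴ V.
ΔV = V_B − V_A = 7.68×10⁴ V.
W_field = −qΔV = −(3.27×10⁻⁶ C)(7.68×10⁴ V) = -0.251 J.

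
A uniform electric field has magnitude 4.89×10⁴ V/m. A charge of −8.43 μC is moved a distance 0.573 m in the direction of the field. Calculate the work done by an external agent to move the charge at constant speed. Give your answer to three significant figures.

0.236 J

The potential change for a displacement 0.573 m in the direction of the field is ΔV = −Ed = -2.80×10⁴ V.
W_ext = qΔV = 0.236 J.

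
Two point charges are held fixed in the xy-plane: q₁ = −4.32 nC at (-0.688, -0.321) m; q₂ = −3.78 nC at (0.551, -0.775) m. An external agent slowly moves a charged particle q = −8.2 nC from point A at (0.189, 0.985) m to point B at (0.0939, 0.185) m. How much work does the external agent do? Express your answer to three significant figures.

2.46×10⁻⁷ J

For quasistatic motion the external work equals the change in potential energy: W_ext = qΔV = q(V_B − V_A).
At A: distances to the source charges are 1.57 m, 1.80 m; V_A = Σ kqᵢ/rᵢ = -43.6 V.
At B: distances to the source charges are 0.931 m, 1.06 m; V_B = Σ kqᵢ/rᵢ = -73.7 V.
ΔV = V_B − V_A = -30.1 V.
W_ext = qΔV = (-8.20×10⁻⁹ C)(-30.1 V) = 2.46×10⁻⁷ J.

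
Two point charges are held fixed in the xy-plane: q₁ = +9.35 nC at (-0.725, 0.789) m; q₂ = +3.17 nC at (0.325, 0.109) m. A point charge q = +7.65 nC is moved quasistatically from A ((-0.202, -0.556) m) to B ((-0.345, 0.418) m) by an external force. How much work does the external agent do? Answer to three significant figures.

8.04×10⁻⁷ J

For quasistatic motion the external work equals the change in potential energy: W_ext = qΔV = q(V_B − V_A).
At A: distances to the source charges are 1.44 m, 0.849 m; V_A = Σ kqᵢ/rᵢ = 91.8 V.
At B: distances to the source charges are 0.531 m, 0.738 m; V_B = Σ kqᵢ/rᵢ = 197 V.
ΔV = V_B − V_A = 105 V.
W_ext = qΔV = (7.65×10⁻⁹ C)(105 V) = 8.04×10⁻⁷ J.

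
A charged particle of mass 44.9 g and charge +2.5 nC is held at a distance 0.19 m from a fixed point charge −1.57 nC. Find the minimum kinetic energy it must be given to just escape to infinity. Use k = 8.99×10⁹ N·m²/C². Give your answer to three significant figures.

1.86×10⁻⁷ J

To just escape, total mechanical energy must reach zero at infinity: ½mv²_min + U = 0, so ½mv²_min = −U = |kQq|/r.
|U| = |kQq|/r = (8.99×10⁹ N·m²/C²)(1.57×10⁻⁹)(2.50×10⁻⁹)/(0.190) = 1.86×10⁻⁷ J.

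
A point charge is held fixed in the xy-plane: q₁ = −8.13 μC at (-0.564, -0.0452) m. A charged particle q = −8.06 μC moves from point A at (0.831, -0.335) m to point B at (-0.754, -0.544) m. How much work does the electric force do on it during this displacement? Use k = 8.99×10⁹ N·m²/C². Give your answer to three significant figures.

-0.690 J

The work done by the electric force is W_field = −ΔU = −q(V_B − V_A) = q(V_A − V_B).
At A: distance to the source charge is 1.42 m; V_A = kq₁/r = -5.13×10⁴ V.
At B: distance to the source charge is 0.534 m; V_B = kq₁/r = -1.37×10⁵ V.
ΔV = V_B − V_A = -8.56×10⁴ V.
W_field = −qΔV = −(-8.06×10⁻⁶ C)(-8.56×10⁴ V) = -0.690 J.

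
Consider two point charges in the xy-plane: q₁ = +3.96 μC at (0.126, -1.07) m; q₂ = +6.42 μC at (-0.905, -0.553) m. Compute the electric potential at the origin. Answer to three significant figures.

The total potential is the scalar sum of each charge's contribution, V = Σ kqᵢ/rᵢ.
Distances from the field point to each charge: r₁ = 1.08 m, r₂ = 1.06 m.
V = k[(3.96×10⁻⁶)/(1.08) + (6.42×10⁻⁶)/(1.06)] = 8.75×10⁴ V.

8.75×10⁴ V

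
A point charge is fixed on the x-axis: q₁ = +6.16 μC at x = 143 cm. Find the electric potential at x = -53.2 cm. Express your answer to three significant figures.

2.82×10⁴ V

Electric potential is a scalar, so the contributions from each charge add algebraically: V = Σ kqᵢ/rᵢ.
V = k[(6.16×10⁻⁶)/(1.96)] = 2.82×10⁴ V.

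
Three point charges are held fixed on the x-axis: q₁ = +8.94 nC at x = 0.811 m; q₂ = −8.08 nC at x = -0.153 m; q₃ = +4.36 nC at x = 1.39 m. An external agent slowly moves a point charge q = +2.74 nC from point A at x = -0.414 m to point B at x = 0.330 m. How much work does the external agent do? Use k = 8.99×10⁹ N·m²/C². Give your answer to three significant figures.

6.70×10⁻⁷ J

For quasistatic motion the external work equals the change in potential energy: W_ext = qΔV = q(V_B − V_A).
At A: distances to the source charges are 1.23 m, 0.261 m, 1.80 m; V_A = Σ kqᵢ/rᵢ = -191 V.
At B: distances to the source charges are 0.481 m, 0.483 m, 1.06 m; V_B = Σ kqᵢ/rᵢ = 53.7 V.
ΔV = V_B − V_A = 245 V.
W_ext = qΔV = (2.74×10⁻⁹ C)(245 V) = 6.70×10⁻⁷ J.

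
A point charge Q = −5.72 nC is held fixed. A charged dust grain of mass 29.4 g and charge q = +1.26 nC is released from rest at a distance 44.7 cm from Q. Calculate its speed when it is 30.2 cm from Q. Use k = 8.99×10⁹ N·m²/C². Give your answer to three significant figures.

2.18×10⁻³ m/s

Only the electrostatic force acts, so mechanical energy is conserved: ½mv² = U₁ − U₂ = kQq(1/r₁ − 1/r₂).
U₁ − U₂ = (8.99×10⁹ N·m²/C²)(-5.72×10⁻⁹ C)(1.26×10⁻⁹ C)(1/0.447 − 1/0.302) = 6.96×10⁻⁸ J.
v = √(2·6.96×10⁻⁸/0.0294) = 2.18×10⁻³ m/s.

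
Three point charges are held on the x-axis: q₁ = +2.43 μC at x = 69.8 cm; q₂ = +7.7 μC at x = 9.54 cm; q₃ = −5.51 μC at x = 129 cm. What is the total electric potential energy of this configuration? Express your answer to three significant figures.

The work to assemble the configuration equals its total potential energy, U = Σ kqᵢqⱼ/rᵢⱼ over all pairs.
Pair separations: r₁₂ = 0.603 m, r₁₃ = 0.592 m, r₂₃ = 1.19 m.
U = (0.279) + (-0.203) + (-0.319) = -0.243 J.

-0.243 J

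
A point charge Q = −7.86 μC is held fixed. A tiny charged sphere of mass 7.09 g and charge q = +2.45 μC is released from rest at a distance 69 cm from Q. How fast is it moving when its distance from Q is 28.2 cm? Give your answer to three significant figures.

10.1 m/s

Only the electrostatic force acts, so mechanical energy is conserved: ½mv² = U₁ − U₂ = kQq(1/r₁ − 1/r₂).
U₁ − U₂ = (8.99×10⁹ N·m²/C²)(-7.86×10⁻⁶ C)(2.45×10⁻⁶ C)(1/0.690 − 1/0.282) = 0.363 J.
v = √(2·0.363/7.09×10⁻³) = 10.1 m/s.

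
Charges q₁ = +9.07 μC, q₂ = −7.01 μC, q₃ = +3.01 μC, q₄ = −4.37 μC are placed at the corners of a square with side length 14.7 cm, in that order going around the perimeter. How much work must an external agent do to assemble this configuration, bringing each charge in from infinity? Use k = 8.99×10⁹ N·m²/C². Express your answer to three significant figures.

-5.90 J

The assembly work is the sum of pairwise potential energies, U = Σ_{i<j} kqᵢqⱼ/rᵢⱼ.
The four side pairs have separation 0.147 m and the two diagonal pairs 0.208 m.
Summing all 6 pair terms gives U = -5.90 J.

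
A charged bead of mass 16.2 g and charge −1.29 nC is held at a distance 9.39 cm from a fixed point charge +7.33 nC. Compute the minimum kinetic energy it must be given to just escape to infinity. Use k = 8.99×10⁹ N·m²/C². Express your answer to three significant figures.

9.05×10⁻⁷ J

To just escape, total mechanical energy must reach zero at infinity: ½mv²_min + U = 0, so ½mv²_min = −U = |kQq|/r.
|U| = |kQq|/r = (8.99×10⁹ N·m²/C²)(7.33×10⁻⁹)(1.29×10⁻⁹)/(0.0939) = 9.05×10⁻⁷ J.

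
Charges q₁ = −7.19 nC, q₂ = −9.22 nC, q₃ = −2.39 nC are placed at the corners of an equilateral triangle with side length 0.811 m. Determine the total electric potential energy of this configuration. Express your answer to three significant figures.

The assembly work is the sum of pairwise potential energies, U = Σ_{i<j} kqᵢqⱼ/rᵢⱼ.
All three pair separations equal the side length, 0.811 m.
U = (7.35×10⁻⁷) + (1.90×10⁻⁷) + (2.44×10⁻⁷) = 1.17×10⁻⁶ J.

1.17×10⁻⁶ J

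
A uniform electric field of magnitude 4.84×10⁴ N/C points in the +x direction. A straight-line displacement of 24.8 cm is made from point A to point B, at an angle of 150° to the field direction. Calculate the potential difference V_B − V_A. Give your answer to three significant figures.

Only the component of displacement along E changes the potential: ΔV = −E·d·cosθ.
ΔV = −(4.84×10⁴ V/m)(0.248 m)cos150° = 1.04×10⁴ V.

1.04×10⁴ V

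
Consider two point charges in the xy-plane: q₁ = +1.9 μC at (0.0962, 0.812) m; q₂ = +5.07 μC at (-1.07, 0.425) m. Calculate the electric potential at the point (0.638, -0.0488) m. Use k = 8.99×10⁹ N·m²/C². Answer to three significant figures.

4.25×10⁴ V

Electric potential is a scalar, so the contributions from each charge add algebraically: V = Σ kqᵢ/rᵢ.
Distances from the field point to each charge: r₁ = 1.02 m, r₂ = 1.77 m.
V = k[(1.90×10⁻⁶)/(1.02) + (5.07×10⁻⁶)/(1.77)] = 4.25×10⁴ V.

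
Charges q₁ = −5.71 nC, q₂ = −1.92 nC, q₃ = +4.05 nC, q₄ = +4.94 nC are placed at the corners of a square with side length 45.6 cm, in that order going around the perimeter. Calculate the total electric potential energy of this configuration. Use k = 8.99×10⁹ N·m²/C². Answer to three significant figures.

-5.53×10⁻⁷ J

The assembly work is the sum of pairwise potential energies, U = Σ_{i<j} kqᵢqⱼ/rᵢⱼ.
The four side pairs have separation 0.456 m and the two diagonal pairs 0.645 m.
Summing all 6 pair terms gives U = -5.53×10⁻⁷ J.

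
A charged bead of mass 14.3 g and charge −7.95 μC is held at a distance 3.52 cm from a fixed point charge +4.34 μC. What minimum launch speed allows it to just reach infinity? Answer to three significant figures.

35.1 m/s

To just escape, total mechanical energy must reach zero at infinity: ½mv²_min + U = 0, so ½mv²_min = −U = |kQq|/r.
|U| = |kQq|/r = (8.99×10⁹ N·m²/C²)(4.34×10⁻⁶)(7.95×10⁻⁶)/(0.0352) = 8.81 J.
v_min = √(2|U|/m) = √(2·8.81/0.0143) = 35.1 m/s.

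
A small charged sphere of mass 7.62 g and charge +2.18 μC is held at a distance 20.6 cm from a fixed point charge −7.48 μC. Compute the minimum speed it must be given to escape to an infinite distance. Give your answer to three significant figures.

To just escape, total mechanical energy must reach zero at infinity: ½mv²_min + U = 0, so ½mv²_min = −U = |kQq|/r.
|U| = |kQq|/r = (8.99×10⁹ N·m²/C²)(7.48×10⁻⁶)(2.18×10⁻⁶)/(0.206) = 0.712 J.
v_min = √(2|U|/m) = √(2·0.712/7.62×10⁻³) = 13.7 m/s.

13.7 m/s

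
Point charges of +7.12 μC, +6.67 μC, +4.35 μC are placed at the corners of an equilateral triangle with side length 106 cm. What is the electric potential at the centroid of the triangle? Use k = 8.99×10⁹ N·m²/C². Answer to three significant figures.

2.66×10⁵ V

Electric potential is a scalar, so the contributions from each charge add algebraically: V = Σ kqᵢ/rᵢ.
The distance from each vertex to the centroid is a/√3 = 0.612 m.
V = k[(7.12×10⁻⁶)/(0.612) + (6.67×10⁻⁶)/(0.612) + (4.35×10⁻⁶)/(0.612)] = 2.66×10⁵ V.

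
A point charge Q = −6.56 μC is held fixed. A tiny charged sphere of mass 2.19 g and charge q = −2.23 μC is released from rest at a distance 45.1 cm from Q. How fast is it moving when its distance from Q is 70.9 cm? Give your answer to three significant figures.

Only the electrostatic force acts, so mechanical energy is conserved: ½mv² = U₁ − U₂ = kQq(1/r₁ − 1/r₂).
U₁ − U₂ = (8.99×10⁹ N·m²/C²)(-6.56×10⁻⁶ C)(-2.23×10⁻⁶ C)(1/0.451 − 1/0.709) = 0.106 J.
v = √(2·0.106/2.19×10⁻³) = 9.84 m/s.

9.84 m/s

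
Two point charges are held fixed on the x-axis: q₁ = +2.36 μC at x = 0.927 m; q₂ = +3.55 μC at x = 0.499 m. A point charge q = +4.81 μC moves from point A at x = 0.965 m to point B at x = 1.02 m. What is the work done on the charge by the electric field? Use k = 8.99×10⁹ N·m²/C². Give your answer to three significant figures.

The work done by the electric force is W_field = −ΔU = −q(V_B − V_A) = q(V_A − V_B).
At A: distances to the source charges are 0.0380 m, 0.466 m; V_A = Σ kqᵢ/rᵢ = 6.27×10⁵ V.
At B: distances to the source charges are 0.0930 m, 0.521 m; V_B = Σ kqᵢ/rᵢ = 2.89×10⁵ V.
ΔV = V_B − V_A = -3.37×10⁵ V.
W_field = −qΔV = −(4.81×10⁻⁶ C)(-3.37×10⁵ V) = 1.62 J.

1.62 J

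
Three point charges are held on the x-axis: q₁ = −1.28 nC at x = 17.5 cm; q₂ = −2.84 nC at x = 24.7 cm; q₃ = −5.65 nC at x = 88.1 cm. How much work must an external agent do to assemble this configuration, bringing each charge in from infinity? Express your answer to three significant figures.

7.74×10⁻⁷ J

The assembly work is the sum of pairwise potential energies, U = Σ_{i<j} kqᵢqⱼ/rᵢⱼ.
Pair separations: r₁₂ = 0.0720 m, r₁₃ = 0.706 m, r₂₃ = 0.634 m.
U = (4.54×10⁻⁷) + (9.21×10⁻⁸) + (2.28×10⁻⁷) = 7.74×10⁻⁷ J.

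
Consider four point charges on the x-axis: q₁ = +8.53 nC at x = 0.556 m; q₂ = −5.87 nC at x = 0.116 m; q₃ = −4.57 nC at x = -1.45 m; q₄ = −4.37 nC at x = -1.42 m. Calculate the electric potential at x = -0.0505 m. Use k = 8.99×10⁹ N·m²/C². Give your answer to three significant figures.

Electric potential is a scalar, so the contributions from each charge add algebraically: V = Σ kqᵢ/rᵢ.
Distances from the field point to each charge: r₁ = 0.607 m, r₂ = 0.167 m, r₃ = 1.40 m, r₄ = 1.37 m.
V = k[(8.53×10⁻⁹)/(0.607) + (-5.87×10⁻⁹)/(0.167) + (-4.57×10⁻⁹)/(1.40) + (-4.37×10⁻⁹)/(1.37)] = -249 V.

-249 V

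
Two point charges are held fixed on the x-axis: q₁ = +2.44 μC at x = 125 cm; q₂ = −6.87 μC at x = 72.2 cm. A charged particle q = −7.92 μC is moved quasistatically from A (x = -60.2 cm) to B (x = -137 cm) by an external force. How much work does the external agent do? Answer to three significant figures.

For quasistatic motion the external work equals the change in potential energy: W_ext = qΔV = q(V_B − V_A).
At A: distances to the source charges are 1.85 m, 1.32 m; V_A = Σ kqᵢ/rᵢ = -3.48×10⁴ V.
At B: distances to the source charges are 2.62 m, 2.09 m; V_B = Σ kqᵢ/rᵢ = -2.12×10⁴ V.
ΔV = V_B − V_A = 1.37×10⁴ V.
W_ext = qΔV = (-7.92×10⁻⁶ C)(1.37×10⁴ V) = -0.108 J.

-0.108 J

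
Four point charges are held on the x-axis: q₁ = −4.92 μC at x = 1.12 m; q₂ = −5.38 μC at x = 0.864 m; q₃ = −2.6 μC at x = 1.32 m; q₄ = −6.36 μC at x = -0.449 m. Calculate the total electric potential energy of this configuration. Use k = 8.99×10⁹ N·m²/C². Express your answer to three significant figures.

2.28 J

The work to assemble the configuration equals its total potential energy, U = Σ kqᵢqⱼ/rᵢⱼ over all pairs.
Pair separations: r₁₂ = 0.256 m, r₁₃ = 0.200 m, r₁₄ = 1.57 m, r₂₃ = 0.456 m, r₂₄ = 1.31 m, r₃₄ = 1.77 m.
Summing all 6 pair terms gives U = 2.28 J.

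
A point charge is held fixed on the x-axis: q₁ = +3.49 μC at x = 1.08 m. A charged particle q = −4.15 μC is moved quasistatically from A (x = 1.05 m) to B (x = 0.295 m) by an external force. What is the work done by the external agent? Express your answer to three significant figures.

For quasistatic motion the external work equals the change in potential energy: W_ext = qΔV = q(V_B − V_A).
At A: distance to the source charge is 0.0300 m; V_A = kq₁/r = 1.05×10⁶ V.
At B: distance to the source charge is 0.785 m; V_B = kq₁/r = 4.00×10⁴ V.
ΔV = V_B − V_A = -1.01×10⁶ V.
W_ext = qΔV = (-4.15×10⁻⁶ C)(-1.01×10⁶ V) = 4.17 J.

4.17 J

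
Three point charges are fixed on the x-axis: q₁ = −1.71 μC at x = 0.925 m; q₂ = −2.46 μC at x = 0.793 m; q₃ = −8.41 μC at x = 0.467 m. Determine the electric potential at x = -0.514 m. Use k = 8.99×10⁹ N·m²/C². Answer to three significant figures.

The total potential is the scalar sum of each charge's contribution, V = Σ kqᵢ/rᵢ.
Distances from the field point to each charge: r₁ = 1.44 m, r₂ = 1.31 m, r₃ = 0.981 m.
V = k[(-1.71×10⁻⁶)/(1.44) + (-2.46×10⁻⁶)/(1.31) + (-8.41×10⁻⁶)/(0.981)] = -1.05×10⁵ V.

-1.05×10⁵ V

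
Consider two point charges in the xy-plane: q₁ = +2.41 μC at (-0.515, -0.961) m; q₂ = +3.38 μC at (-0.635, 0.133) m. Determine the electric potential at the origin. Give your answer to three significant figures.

6.67×10⁴ V

Electric potential is a scalar, so the contributions from each charge add algebraically: V = Σ kqᵢ/rᵢ.
Distances from the field point to each charge: r₁ = 1.09 m, r₂ = 0.649 m.
V = k[(2.41×10⁻⁶)/(1.09) + (3.38×10⁻⁶)/(0.649)] = 6.67×10⁴ V.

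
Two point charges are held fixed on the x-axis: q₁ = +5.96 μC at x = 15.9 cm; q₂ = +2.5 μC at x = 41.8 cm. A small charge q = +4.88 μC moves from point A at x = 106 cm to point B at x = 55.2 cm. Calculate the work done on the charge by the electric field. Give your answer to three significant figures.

The work done by the electric force is W_field = −ΔU = −q(V_B − V_A) = q(V_A − V_B).
At A: distances to the source charges are 0.901 m, 0.642 m; V_A = Σ kqᵢ/rᵢ = 9.45×10⁴ V.
At B: distances to the source charges are 0.393 m, 0.134 m; V_B = Σ kqᵢ/rᵢ = 3.04×10⁵ V.
ΔV = V_B − V_A = 2.10×10⁵ V.
W_field = −qΔV = −(4.88×10⁻⁶ C)(2.10×10⁵ V) = -1.02 J.

-1.02 J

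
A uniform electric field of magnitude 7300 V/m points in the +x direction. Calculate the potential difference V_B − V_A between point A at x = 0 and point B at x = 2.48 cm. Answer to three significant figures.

In a uniform field, potential decreases in the direction of E: V_B − V_A = −E·Δx.
V_B − V_A = −(7300 V/m)(0.0248 m) = -181 V.

-181 V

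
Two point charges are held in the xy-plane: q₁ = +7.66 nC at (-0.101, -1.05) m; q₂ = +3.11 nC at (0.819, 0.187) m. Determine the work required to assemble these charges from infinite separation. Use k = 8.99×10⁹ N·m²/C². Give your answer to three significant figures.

1.39×10⁻⁷ J

The work to assemble the configuration equals its total potential energy, U = Σ kqᵢqⱼ/rᵢⱼ over all pairs.
Pair separations: r₁₂ = 1.54 m.
U = (1.39×10⁻⁷) = 1.39×10⁻⁷ J.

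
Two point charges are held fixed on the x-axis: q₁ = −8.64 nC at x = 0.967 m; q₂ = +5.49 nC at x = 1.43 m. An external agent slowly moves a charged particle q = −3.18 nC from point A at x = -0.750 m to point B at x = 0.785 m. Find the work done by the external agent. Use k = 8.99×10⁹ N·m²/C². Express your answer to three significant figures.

For quasistatic motion the external work equals the change in potential energy: W_ext = qΔV = q(V_B − V_A).
At A: distances to the source charges are 1.72 m, 2.18 m; V_A = Σ kqᵢ/rᵢ = -22.6 V.
At B: distances to the source charges are 0.182 m, 0.645 m; V_B = Σ kqᵢ/rᵢ = -350 V.
ΔV = V_B − V_A = -328 V.
W_ext = qΔV = (-3.18×10⁻⁹ C)(-328 V) = 1.04×10⁻⁶ J.

1.04×10⁻⁶ J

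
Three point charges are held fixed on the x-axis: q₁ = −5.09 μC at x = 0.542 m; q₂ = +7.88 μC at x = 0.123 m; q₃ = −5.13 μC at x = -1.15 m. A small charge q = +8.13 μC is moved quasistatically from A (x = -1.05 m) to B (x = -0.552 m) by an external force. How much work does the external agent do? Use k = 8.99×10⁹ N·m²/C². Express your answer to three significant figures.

For quasistatic motion the external work equals the change in potential energy: W_ext = qΔV = q(V_B − V_A).
At A: distances to the source charges are 1.59 m, 1.17 m, 0.100 m; V_A = Σ kqᵢ/rᵢ = -4.30×10⁵ V.
At B: distances to the source charges are 1.09 m, 0.675 m, 0.598 m; V_B = Σ kqᵢ/rᵢ = -1.40×10⁴ V.
ΔV = V_B − V_A = 4.16×10⁵ V.
W_ext = qΔV = (8.13×10⁻⁶ C)(4.16×10⁵ V) = 3.38 J.

3.38 J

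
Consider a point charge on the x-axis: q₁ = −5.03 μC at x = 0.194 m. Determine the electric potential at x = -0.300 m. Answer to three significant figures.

Electric potential is a scalar, so the contributions from each charge add algebraically: V = Σ kqᵢ/rᵢ.
V = k[(-5.03×10⁻⁶)/(0.494)] = -9.15×10⁴ V.

-9.15×10⁴ V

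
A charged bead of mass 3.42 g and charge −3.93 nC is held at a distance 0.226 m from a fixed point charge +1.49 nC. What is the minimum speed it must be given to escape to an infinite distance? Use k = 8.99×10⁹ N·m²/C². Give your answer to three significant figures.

To just escape, total mechanical energy must reach zero at infinity: ½mv²_min + U = 0, so ½mv²_min = −U = |kQq|/r.
|U| = |kQq|/r = (8.99×10⁹ N·m²/C²)(1.49×10⁻⁹)(3.93×10⁻⁹)/(0.226) = 2.33×10⁻⁷ J.
v_min = √(2|U|/m) = √(2·2.33×10⁻⁷/3.42×10⁻³) = 0.0117 m/s.

0.0117 m/s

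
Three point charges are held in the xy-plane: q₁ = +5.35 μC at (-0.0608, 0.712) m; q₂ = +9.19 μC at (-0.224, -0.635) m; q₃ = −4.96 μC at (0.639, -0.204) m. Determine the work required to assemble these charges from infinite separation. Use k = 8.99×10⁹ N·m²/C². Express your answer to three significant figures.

The work to assemble the configuration equals its total potential energy, U = Σ kqᵢqⱼ/rᵢⱼ over all pairs.
Pair separations: r₁₂ = 1.36 m, r₁₃ = 1.15 m, r₂₃ = 0.965 m.
U = (0.326) + (-0.207) + (-0.425) = -0.306 J.

-0.306 J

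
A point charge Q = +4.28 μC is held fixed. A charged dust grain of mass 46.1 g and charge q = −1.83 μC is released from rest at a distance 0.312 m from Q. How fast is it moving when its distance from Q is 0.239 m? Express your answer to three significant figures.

Only the electrostatic force acts, so mechanical energy is conserved: ½mv² = U₁ − U₂ = kQq(1/r₁ − 1/r₂).
U₁ − U₂ = (8.99×10⁹ N·m²/C²)(4.28×10⁻⁶ C)(-1.83×10⁻⁶ C)(1/0.312 − 1/0.239) = 0.0689 J.
v = √(2·0.0689/0.0461) = 1.73 m/s.

1.73 m/s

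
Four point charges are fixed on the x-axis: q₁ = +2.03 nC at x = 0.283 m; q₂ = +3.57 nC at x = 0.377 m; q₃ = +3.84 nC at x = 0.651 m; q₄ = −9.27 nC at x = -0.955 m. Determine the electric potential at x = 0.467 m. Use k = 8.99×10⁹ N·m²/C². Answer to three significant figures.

585 V

The total potential is the scalar sum of each charge's contribution, V = Σ kqᵢ/rᵢ.
Distances from the field point to each charge: r₁ = 0.184 m, r₂ = 0.0900 m, r₃ = 0.184 m, r₄ = 1.42 m.
V = k[(2.03×10⁻⁹)/(0.184) + (3.57×10⁻⁹)/(0.0900) + (3.84×10⁻⁹)/(0.184) + (-9.27×10⁻⁹)/(1.42)] = 585 V.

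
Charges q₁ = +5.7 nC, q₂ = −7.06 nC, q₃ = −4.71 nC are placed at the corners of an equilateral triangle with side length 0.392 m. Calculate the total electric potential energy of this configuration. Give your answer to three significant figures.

The work to assemble the configuration equals its total potential energy, U = Σ kqᵢqⱼ/rᵢⱼ over all pairs.
All three pair separations equal the side length, 0.392 m.
U = (-9.23×10⁻⁷) + (-6.16×10⁻⁷) + (7.63×10⁻⁷) = -7.76×10⁻⁷ J.

-7.76×10⁻⁷ J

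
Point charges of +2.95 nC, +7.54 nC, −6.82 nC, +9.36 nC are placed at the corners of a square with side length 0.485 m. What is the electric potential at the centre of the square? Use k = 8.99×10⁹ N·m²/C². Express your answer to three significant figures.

Electric potential is a scalar, so the contributions from each charge add algebraically: V = Σ kqᵢ/rᵢ.
The distance from each corner to the centre is a√2/2 = 0.343 m.
V = k[(2.95×10⁻⁹)/(0.343) + (7.54×10⁻⁹)/(0.343) + (-6.82×10⁻⁹)/(0.343) + (9.36×10⁻⁹)/(0.343)] = 342 V.

342 V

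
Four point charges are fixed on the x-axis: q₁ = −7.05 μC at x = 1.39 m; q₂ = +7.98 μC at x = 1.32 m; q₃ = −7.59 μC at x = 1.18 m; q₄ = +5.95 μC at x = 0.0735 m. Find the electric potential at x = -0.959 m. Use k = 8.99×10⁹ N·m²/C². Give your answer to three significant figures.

The total potential is the scalar sum of each charge's contribution, V = Σ kqᵢ/rᵢ.
Distances from the field point to each charge: r₁ = 2.35 m, r₂ = 2.28 m, r₃ = 2.14 m, r₄ = 1.03 m.
V = k[(-7.05×10⁻⁶)/(2.35) + (7.98×10⁻⁶)/(2.28) + (-7.59×10⁻⁶)/(2.14) + (5.95×10⁻⁶)/(1.03)] = 2.44×10⁴ V.

2.44×10⁴ V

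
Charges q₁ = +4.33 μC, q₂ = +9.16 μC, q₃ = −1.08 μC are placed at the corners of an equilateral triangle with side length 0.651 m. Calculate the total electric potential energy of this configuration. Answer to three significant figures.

The work to assemble the configuration equals its total potential energy, U = Σ kqᵢqⱼ/rᵢⱼ over all pairs.
All three pair separations equal the side length, 0.651 m.
U = (0.548) + (-0.0646) + (-0.137) = 0.347 J.

0.347 J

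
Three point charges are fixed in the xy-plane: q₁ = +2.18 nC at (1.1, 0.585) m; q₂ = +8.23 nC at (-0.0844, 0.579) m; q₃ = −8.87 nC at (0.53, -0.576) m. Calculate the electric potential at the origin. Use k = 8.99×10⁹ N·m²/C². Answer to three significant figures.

40.3 V

Electric potential is a scalar, so the contributions from each charge add algebraically: V = Σ kqᵢ/rᵢ.
Distances from the field point to each charge: r₁ = 1.25 m, r₂ = 0.585 m, r₃ = 0.783 m.
V = k[(2.18×10⁻⁹)/(1.25) + (8.23×10⁻⁹)/(0.585) + (-8.87×10⁻⁹)/(0.783)] = 40.3 V.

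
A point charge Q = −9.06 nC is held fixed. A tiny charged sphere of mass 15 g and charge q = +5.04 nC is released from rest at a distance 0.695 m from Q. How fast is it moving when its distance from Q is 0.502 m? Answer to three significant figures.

Only the electrostatic force acts, so mechanical energy is conserved: ½mv² = U₁ − U₂ = kQq(1/r₁ − 1/r₂).
U₁ − U₂ = (8.99×10⁹ N·m²/C²)(-9.06×10⁻⁹ C)(5.04×10⁻⁹ C)(1/0.695 − 1/0.502) = 2.27×10⁻⁷ J.
v = √(2·2.27×10⁻⁷/0.0150) = 5.50×10⁻³ m/s.

5.50×10⁻³ m/s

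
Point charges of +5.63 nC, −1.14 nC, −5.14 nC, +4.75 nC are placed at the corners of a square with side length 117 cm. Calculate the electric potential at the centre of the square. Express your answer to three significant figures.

44.6 V

Electric potential is a scalar, so the contributions from each charge add algebraically: V = Σ kqᵢ/rᵢ.
The distance from each corner to the centre is a√2/2 = 0.827 m.
V = k[(5.63×10⁻⁹)/(0.827) + (-1.14×10⁻⁹)/(0.827) + (-5.14×10⁻⁹)/(0.827) + (4.75×10⁻⁹)/(0.827)] = 44.6 V.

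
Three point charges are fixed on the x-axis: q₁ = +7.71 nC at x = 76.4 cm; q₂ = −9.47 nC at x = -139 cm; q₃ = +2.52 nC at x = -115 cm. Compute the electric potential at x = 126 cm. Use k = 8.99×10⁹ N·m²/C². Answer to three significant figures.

117 V

The total potential is the scalar sum of each charge's contribution, V = Σ kqᵢ/rᵢ.
Distances from the field point to each charge: r₁ = 0.496 m, r₂ = 2.65 m, r₃ = 2.41 m.
V = k[(7.71×10⁻⁹)/(0.496) + (-9.47×10⁻⁹)/(2.65) + (2.52×10⁻⁹)/(2.41)] = 117 V.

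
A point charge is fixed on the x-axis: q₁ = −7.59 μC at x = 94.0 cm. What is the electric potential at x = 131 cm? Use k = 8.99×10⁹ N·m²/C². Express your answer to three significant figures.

-1.84×10⁵ V

Electric potential is a scalar, so the contributions from each charge add algebraically: V = Σ kqᵢ/rᵢ.
V = k[(-7.59×10⁻⁶)/(0.370)] = -1.84×10⁵ V.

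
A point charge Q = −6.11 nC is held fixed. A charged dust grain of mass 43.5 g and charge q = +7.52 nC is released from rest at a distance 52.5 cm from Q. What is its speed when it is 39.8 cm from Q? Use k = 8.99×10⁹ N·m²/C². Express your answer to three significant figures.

Only the electrostatic force acts, so mechanical energy is conserved: ½mv² = U₁ − U₂ = kQq(1/r₁ − 1/r₂).
U₁ − U₂ = (8.99×10⁹ N·m²/C²)(-6.11×10⁻⁹ C)(7.52×10⁻⁹ C)(1/0.525 − 1/0.398) = 2.51×10⁻⁷ J.
v = √(2·2.51×10⁻⁷/0.0435) = 3.40×10⁻³ m/s.

3.40×10⁻³ m/s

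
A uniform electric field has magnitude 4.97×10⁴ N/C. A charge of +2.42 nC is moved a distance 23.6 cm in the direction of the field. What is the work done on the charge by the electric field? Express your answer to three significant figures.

2.84×10⁻⁵ J

The potential change for a displacement 23.6 cm in the direction of the field is ΔV = −Ed = -1.17×10⁴ V.
W_field = −qΔV = 2.84×10⁻⁵ J.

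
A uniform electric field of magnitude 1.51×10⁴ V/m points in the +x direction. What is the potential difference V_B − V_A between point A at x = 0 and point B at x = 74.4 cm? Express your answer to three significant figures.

-1.12×10⁴ V

In a uniform field, potential decreases in the direction of E: V_B − V_A = −E·Δx.
V_B − V_A = −(1.51×10⁴ V/m)(0.744 m) = -1.12×10⁴ V.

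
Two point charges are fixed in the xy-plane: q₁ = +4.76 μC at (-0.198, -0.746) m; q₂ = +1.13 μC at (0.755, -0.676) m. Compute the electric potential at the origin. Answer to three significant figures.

6.55×10⁴ V

Electric potential is a scalar, so the contributions from each charge add algebraically: V = Σ kqᵢ/rᵢ.
Distances from the field point to each charge: r₁ = 0.772 m, r₂ = 1.01 m.
V = k[(4.76×10⁻⁶)/(0.772) + (1.13×10⁻⁶)/(1.01)] = 6.55×10⁴ V.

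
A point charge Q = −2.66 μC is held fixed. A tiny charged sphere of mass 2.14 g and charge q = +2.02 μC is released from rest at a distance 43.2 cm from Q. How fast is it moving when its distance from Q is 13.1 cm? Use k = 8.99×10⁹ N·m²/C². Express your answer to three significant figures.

15.5 m/s

Only the electrostatic force acts, so mechanical energy is conserved: ½mv² = U₁ − U₂ = kQq(1/r₁ − 1/r₂).
U₁ − U₂ = (8.99×10⁹ N·m²/C²)(-2.66×10⁻⁶ C)(2.02×10⁻⁶ C)(1/0.432 − 1/0.131) = 0.257 J.
v = √(2·0.257/2.14×10⁻³) = 15.5 m/s.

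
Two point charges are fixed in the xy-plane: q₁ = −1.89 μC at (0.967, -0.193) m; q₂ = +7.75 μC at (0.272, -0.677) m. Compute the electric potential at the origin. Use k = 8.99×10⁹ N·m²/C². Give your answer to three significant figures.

Electric potential is a scalar, so the contributions from each charge add algebraically: V = Σ kqᵢ/rᵢ.
Distances from the field point to each charge: r₁ = 0.986 m, r₂ = 0.730 m.
V = k[(-1.89×10⁻⁶)/(0.986) + (7.75×10⁻⁶)/(0.730)] = 7.83×10⁴ V.

7.83×10⁴ V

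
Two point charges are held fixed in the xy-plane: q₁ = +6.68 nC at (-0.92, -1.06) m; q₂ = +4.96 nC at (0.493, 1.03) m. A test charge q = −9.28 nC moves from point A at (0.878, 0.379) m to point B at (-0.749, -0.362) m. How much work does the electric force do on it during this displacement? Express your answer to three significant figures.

2.08×10⁻⁷ J

The work done by the electric force is W_field = −ΔU = −q(V_B − V_A) = q(V_A − V_B).
At A: distances to the source charges are 2.30 m, 0.756 m; V_A = Σ kqᵢ/rᵢ = 85.0 V.
At B: distances to the source charges are 0.719 m, 1.87 m; V_B = Σ kqᵢ/rᵢ = 107 V.
ΔV = V_B − V_A = 22.4 V.
W_field = −qΔV = −(-9.28×10⁻⁹ C)(22.4 V) = 2.08×10⁻⁷ J.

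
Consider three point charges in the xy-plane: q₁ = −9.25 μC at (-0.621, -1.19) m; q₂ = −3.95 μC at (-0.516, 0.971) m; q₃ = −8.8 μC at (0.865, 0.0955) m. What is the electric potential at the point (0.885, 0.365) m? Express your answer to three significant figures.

The total potential is the scalar sum of each charge's contribution, V = Σ kqᵢ/rᵢ.
Distances from the field point to each charge: r₁ = 2.16 m, r₂ = 1.53 m, r₃ = 0.270 m.
V = k[(-9.25×10⁻⁶)/(2.16) + (-3.95×10⁻⁶)/(1.53) + (-8.80×10⁻⁶)/(0.270)] = -3.54×10⁵ V.

-3.54×10⁵ V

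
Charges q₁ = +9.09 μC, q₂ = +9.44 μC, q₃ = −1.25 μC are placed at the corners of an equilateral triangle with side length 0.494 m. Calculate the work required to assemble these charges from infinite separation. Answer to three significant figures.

The assembly work is the sum of pairwise potential energies, U = Σ_{i<j} kqᵢqⱼ/rᵢⱼ.
All three pair separations equal the side length, 0.494 m.
U = (1.56) + (-0.207) + (-0.215) = 1.14 J.

1.14 J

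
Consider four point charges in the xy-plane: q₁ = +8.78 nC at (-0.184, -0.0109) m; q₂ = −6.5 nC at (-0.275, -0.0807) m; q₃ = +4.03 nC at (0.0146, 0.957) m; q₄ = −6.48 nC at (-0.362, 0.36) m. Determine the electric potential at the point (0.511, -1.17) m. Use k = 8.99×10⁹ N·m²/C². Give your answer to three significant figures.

-1.58 V

Electric potential is a scalar, so the contributions from each charge add algebraically: V = Σ kqᵢ/rᵢ.
Distances from the field point to each charge: r₁ = 1.35 m, r₂ = 1.34 m, r₃ = 2.18 m, r₄ = 1.76 m.
V = k[(8.78×10⁻⁹)/(1.35) + (-6.50×10⁻⁹)/(1.34) + (4.03×10⁻⁹)/(2.18) + (-6.48×10⁻⁹)/(1.76)] = -1.58 V.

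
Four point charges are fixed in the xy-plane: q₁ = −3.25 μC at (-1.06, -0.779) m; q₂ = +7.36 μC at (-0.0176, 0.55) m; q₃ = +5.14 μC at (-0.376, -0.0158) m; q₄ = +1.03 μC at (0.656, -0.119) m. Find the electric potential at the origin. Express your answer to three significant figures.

2.35×10⁵ V

Electric potential is a scalar, so the contributions from each charge add algebraically: V = Σ kqᵢ/rᵢ.
Distances from the field point to each charge: r₁ = 1.32 m, r₂ = 0.550 m, r₃ = 0.376 m, r₄ = 0.667 m.
V = k[(-3.25×10⁻⁶)/(1.32) + (7.36×10⁻⁶)/(0.550) + (5.14×10⁻⁶)/(0.376) + (1.03×10⁻⁶)/(0.667)] = 2.35×10⁵ V.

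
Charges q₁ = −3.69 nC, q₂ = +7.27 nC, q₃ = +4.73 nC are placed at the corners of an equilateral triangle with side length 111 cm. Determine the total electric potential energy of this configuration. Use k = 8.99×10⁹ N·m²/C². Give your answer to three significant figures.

The assembly work is the sum of pairwise potential energies, U = Σ_{i<j} kqᵢqⱼ/rᵢⱼ.
All three pair separations equal the side length, 1.11 m.
U = (-2.17×10⁻⁷) + (-1.41×10⁻⁷) + (2.79×10⁻⁷) = -8.01×10⁻⁸ J.

-8.01×10⁻⁸ J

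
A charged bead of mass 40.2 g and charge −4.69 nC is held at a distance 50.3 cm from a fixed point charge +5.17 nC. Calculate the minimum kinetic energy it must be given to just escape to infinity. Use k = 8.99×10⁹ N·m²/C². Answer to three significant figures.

4.33×10⁻⁷ J

To just escape, total mechanical energy must reach zero at infinity: ½mv²_min + U = 0, so ½mv²_min = −U = |kQq|/r.
|U| = |kQq|/r = (8.99×10⁹ N·m²/C²)(5.17×10⁻⁹)(4.69×10⁻⁹)/(0.503) = 4.33×10⁻⁷ J.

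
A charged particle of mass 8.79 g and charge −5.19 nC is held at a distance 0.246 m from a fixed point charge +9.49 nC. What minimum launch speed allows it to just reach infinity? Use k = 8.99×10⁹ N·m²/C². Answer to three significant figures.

0.0202 m/s

To just escape, total mechanical energy must reach zero at infinity: ½mv²_min + U = 0, so ½mv²_min = −U = |kQq|/r.
|U| = |kQq|/r = (8.99×10⁹ N·m²/C²)(9.49×10⁻⁹)(5.19×10⁻⁹)/(0.246) = 1.80×10⁻⁶ J.
v_min = √(2|U|/m) = √(2·1.80×10⁻⁶/8.79×10⁻³) = 0.0202 m/s.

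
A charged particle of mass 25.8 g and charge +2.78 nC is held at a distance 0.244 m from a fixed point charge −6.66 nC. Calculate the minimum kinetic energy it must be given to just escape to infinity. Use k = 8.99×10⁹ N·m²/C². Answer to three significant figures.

To just escape, total mechanical energy must reach zero at infinity: ½mv²_min + U = 0, so ½mv²_min = −U = |kQq|/r.
|U| = |kQq|/r = (8.99×10⁹ N·m²/C²)(6.66×10⁻⁹)(2.78×10⁻⁹)/(0.244) = 6.82×10⁻⁷ J.

6.82×10⁻⁷ J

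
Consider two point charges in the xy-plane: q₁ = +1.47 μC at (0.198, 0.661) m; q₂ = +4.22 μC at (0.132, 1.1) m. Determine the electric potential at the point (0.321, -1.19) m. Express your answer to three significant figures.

2.36×10⁴ V

The total potential is the scalar sum of each charge's contribution, V = Σ kqᵢ/rᵢ.
Distances from the field point to each charge: r₁ = 1.86 m, r₂ = 2.30 m.
V = k[(1.47×10⁻⁶)/(1.86) + (4.22×10⁻⁶)/(2.30)] = 2.36×10⁴ V.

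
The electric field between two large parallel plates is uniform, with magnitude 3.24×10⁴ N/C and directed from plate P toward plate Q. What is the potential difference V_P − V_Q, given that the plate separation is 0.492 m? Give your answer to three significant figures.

1.59×10⁴ V

In a uniform field, potential decreases in the direction of E: ΔV = −E·d for a displacement d parallel to E.
Going from Q to P is a displacement of 0.492 m opposite to the field, so V_P − V_Q = +Ed = 1.59×10⁴ V.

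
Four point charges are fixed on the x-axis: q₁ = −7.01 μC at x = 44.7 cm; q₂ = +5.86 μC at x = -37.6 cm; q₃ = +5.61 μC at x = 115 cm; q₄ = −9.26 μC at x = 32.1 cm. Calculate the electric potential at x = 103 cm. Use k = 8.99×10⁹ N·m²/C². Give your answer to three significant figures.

Electric potential is a scalar, so the contributions from each charge add algebraically: V = Σ kqᵢ/rᵢ.
Distances from the field point to each charge: r₁ = 0.583 m, r₂ = 1.41 m, r₃ = 0.120 m, r₄ = 0.709 m.
V = k[(-7.01×10⁻⁶)/(0.583) + (5.86×10⁻⁶)/(1.41) + (5.61×10⁻⁶)/(0.120) + (-9.26×10⁻⁶)/(0.709)] = 2.32×10⁵ V.

2.32×10⁵ V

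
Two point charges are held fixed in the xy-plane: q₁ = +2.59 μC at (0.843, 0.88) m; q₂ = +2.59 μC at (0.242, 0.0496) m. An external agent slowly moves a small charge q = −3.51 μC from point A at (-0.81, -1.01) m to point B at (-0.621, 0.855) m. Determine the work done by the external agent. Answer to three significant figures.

For quasistatic motion the external work equals the change in potential energy: W_ext = qΔV = q(V_B − V_A).
At A: distances to the source charges are 2.51 m, 1.49 m; V_A = Σ kqᵢ/rᵢ = 2.49×10⁴ V.
At B: distances to the source charges are 1.46 m, 1.18 m; V_B = Σ kqᵢ/rᵢ = 3.56×10⁴ V.
ΔV = V_B − V_A = 1.08×10⁴ V.
W_ext = qΔV = (-3.51×10⁻⁶ C)(1.08×10⁴ V) = -0.0378 J.

-0.0378 J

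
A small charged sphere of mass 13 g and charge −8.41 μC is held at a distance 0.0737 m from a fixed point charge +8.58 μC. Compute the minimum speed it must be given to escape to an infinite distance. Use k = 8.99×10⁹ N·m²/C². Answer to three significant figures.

36.8 m/s

To just escape, total mechanical energy must reach zero at infinity: ½mv²_min + U = 0, so ½mv²_min = −U = |kQq|/r.
|U| = |kQq|/r = (8.99×10⁹ N·m²/C²)(8.58×10⁻⁶)(8.41×10⁻⁶)/(0.0737) = 8.80 J.
v_min = √(2|U|/m) = √(2·8.80/0.0130) = 36.8 m/s.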